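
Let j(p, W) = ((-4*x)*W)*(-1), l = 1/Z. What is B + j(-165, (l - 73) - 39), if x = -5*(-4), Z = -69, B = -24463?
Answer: -2306267/69 ≈ -33424.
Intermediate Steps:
x = 20
l = -1/69 (l = 1/(-69) = -1/69 ≈ -0.014493)
j(p, W) = 80*W (j(p, W) = ((-4*20)*W)*(-1) = -80*W*(-1) = 80*W)
B + j(-165, (l - 73) - 39) = -24463 + 80*((-1/69 - 73) - 39) = -24463 + 80*(-5038/69 - 39) = -24463 + 80*(-7729/69) = -24463 - 618320/69 = -2306267/69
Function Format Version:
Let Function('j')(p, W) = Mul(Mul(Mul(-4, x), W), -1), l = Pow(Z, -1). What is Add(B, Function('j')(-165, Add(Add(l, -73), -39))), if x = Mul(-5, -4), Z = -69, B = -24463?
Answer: Rational(-2306267, 69) ≈ -33424.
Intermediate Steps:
x = 20
l = Rational(-1, 69) (l = Pow(-69, -1) = Rational(-1, 69) ≈ -0.014493)
Function('j')(p, W) = Mul(80, W) (Function('j')(p, W) = Mul(Mul(Mul(-4, 20), W), -1) = Mul(Mul(-80, W), -1) = Mul(80, W))
Add(B, Function('j')(-165, Add(Add(l, -73), -39))) = Add(-24463, Mul(80, Add(Add(Rational(-1, 69), -73), -39))) = Add(-24463, Mul(80, Add(Rational(-5038, 69), -39))) = Add(-24463, Mul(80, Rational(-7729, 69))) = Add(-24463, Rational(-618320, 69)) = Rational(-2306267, 69)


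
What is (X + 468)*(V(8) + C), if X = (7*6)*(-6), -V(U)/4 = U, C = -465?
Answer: -107352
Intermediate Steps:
V(U) = -4*U
X = -252 (X = 42*(-6) = -252)
(X + 468)*(V(8) + C) = (-252 + 468)*(-4*8 - 465) = 216*(-32 - 465) = 216*(-497) = -107352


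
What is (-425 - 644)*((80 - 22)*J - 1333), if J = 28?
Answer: -311079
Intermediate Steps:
(-425 - 644)*((80 - 22)*J - 1333) = (-425 - 644)*((80 - 22)*28 - 1333) = -1069*(58*28 - 1333) = -1069*(1624 - 1333) = -1069*291 = -311079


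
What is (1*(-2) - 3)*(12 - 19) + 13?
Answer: 48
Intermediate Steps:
(1*(-2) - 3)*(12 - 19) + 13 = (-2 - 3)*(-7) + 13 = -5*(-7) + 13 = 35 + 13 = 48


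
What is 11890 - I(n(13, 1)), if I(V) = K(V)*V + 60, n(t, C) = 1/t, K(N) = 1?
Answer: 153789/13 ≈ 11830.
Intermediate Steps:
I(V) = 60 + V (I(V) = 1*V + 60 = V + 60 = 60 + V)
11890 - I(n(13, 1)) = 11890 - (60 + 1/13) = 11890 - 1*781/13 = 11890 - 781/13 = 153789/13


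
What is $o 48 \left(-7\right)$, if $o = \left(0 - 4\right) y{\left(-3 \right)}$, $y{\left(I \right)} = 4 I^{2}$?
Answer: $48384$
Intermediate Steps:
$o = -144$ ($o = \left(0 - 4\right) 4 \left(-3\right)^{2} = - 4 \cdot 4 \cdot 9 = \left(-4\right) 36 = -144$)
$o 48 \left(-7\right) = \left(-144\right) 48 \left(-7\right) = \left(-6912\right) \left(-7\right) = 48384$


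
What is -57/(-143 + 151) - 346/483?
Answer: -30299/3864 ≈ -7.8414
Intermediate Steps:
-57/(-143 + 151) - 346/483 = -57/8 - 346*1/483 = -57*⅛ - 346/483 = -57/8 - 346/483 = -30299/3864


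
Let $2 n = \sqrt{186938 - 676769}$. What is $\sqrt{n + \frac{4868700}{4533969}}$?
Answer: $\frac{\sqrt{9810904386800 + 4568194420658 i \sqrt{489831}}}{3022646} \approx 13.248 + 13.207 i$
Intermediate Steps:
$n = \frac{i \sqrt{489831}}{2}$ ($n = \frac{\sqrt{186938 - 676769}}{2} = \frac{\sqrt{-489831}}{2} = \frac{i \sqrt{489831}}{2} \approx 349.94 i$)
$\sqrt{n + \frac{4868700}{4533969}} = \sqrt{\frac{i \sqrt{489831}}{2} + \frac{4868700}{4533969}} = \sqrt{\frac{i \sqrt{489831}}{2} + 4868700 \cdot \frac{1}{4533969}} = \sqrt{\frac{i \sqrt{489831}}{2} + \frac{1622900}{1511323}} = \sqrt{\frac{1622900}{1511323} + \frac{i \sqrt{489831}}{2}}$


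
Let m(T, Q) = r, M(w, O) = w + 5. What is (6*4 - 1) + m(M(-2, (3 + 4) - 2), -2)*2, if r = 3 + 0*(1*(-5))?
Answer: 29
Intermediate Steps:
M(w, O) = 5 + w
r = 3 (r = 3 + 0*(-5) = 3 + 0 = 3)
m(T, Q) = 3
(6*4 - 1) + m(M(-2, (3 + 4) - 2), -2)*2 = (6*4 - 1) + 3*2 = (24 - 1) + 6 = 23 + 6 = 29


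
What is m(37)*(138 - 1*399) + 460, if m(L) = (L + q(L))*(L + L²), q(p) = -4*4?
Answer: -7705826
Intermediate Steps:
q(p) = -16
m(L) = (-16 + L)*(L + L²) (m(L) = (L - 16)*(L + L²) = (-16 + L)*(L + L²))
m(37)*(138 - 1*399) + 460 = (37*(-16 + 37² - 15*37))*(138 - 1*399) + 460 = (37*(-16 + 1369 - 555))*(138 - 399) + 460 = (37*798)*(-261) + 460 = 29526*(-261) + 460 = -7706286 + 460 = -7705826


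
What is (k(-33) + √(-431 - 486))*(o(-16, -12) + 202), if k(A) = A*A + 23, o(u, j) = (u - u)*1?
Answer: 224624 + 202*I*√917 ≈ 2.2462e+5 + 6117.0*I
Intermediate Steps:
o(u, j) = 0 (o(u, j) = 0*1 = 0)
k(A) = 23 + A² (k(A) = A² + 23 = 23 + A²)
(k(-33) + √(-431 - 486))*(o(-16, -12) + 202) = ((23 + (-33)²) + √(-431 - 486))*(0 + 202) = ((23 + 1089) + √(-917))*202 = (1112 + I*√917)*202 = 224624 + 202*I*√917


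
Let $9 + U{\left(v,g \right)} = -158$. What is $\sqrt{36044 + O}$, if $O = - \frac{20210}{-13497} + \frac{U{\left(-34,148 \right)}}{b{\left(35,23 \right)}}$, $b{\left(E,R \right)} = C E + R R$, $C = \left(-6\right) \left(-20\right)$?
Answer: $\frac{\sqrt{146846540898560215119}}{63827313} \approx 189.86$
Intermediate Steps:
$U{\left(v,g \right)} = -167$ ($U{\left(v,g \right)} = -9 - 158 = -167$)
$C = 120$
$b{\left(E,R \right)} = R^{2} + 120 E$ ($b{\left(E,R \right)} = 120 E + R R = 120 E + R^{2} = R^{2} + 120 E$)
$O = \frac{93319091}{63827313}$ ($O = - \frac{20210}{-13497} - \frac{167}{23^{2} + 120 \cdot 35} = \left(-20210\right) \left(- \frac{1}{13497}\right) - \frac{167}{529 + 4200} = \frac{20210}{13497} - \frac{167}{4729} = \frac{93319091}{63827313} \approx 1.4621$)
$\sqrt{36044 + O} = \sqrt{36044 + \frac{93319091}{63827313}} = \sqrt{\frac{2300684988863}{63827313}} = \frac{\sqrt{146846540898560215119}}{63827313}$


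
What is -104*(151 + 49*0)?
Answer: -15704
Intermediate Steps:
-104*(151 + 49*0) = -104*(151 + 0) = -104*151 = -15704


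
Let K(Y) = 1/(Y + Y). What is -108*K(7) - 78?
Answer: -600/7 ≈ -85.714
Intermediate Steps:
K(Y) = 1/(2*Y)
-108*K(7) - 78 = -54/7 - 78 = -600/7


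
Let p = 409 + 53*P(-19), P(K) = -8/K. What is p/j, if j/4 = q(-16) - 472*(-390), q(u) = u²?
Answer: 8195/14009536 ≈ 0.00058496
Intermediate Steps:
j = 737344 (j = 4*((-16)² - 472*(-390)) = 4*(256 + 184080) = 4*184336 = 737344)
p = 8195/19 (p = 409 + 53*(-8/(-19)) = 409 + 53*(-8*(-1/19)) = 409 + 53*(8/19) = 409 + 424/19 = 8195/19 ≈ 431.32)
p/j = (8195/19)/737344 = (8195/19)*(1/737344) = 8195/14009536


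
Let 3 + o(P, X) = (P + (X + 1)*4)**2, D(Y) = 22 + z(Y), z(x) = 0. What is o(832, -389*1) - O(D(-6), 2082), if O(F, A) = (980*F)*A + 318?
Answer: -44369841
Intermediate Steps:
D(Y) = 22 (D(Y) = 22 + 0 = 22)
O(F, A) = 318 + 980*A*F (O(F, A) = 980*A*F + 318 = 318 + 980*A*F)
o(P, X) = -3 + (4 + P + 4*X)**2 (o(P, X) = -3 + (P + (X + 1)*4)**2 = -3 + (P + (1 + X)*4)**2 = -3 + (P + (4 + 4*X))**2 = -3 + (4 + P + 4*X)**2)
o(832, -389*1) - O(D(-6), 2082) = (-3 + (4 + 832 + 4*(-389*1))**2) - (318 + 980*2082*22) = (-3 + (4 + 832 + 4*(-389))**2) - (318 + 44887920) = (-3 + (4 + 832 - 1556)**2) - 1*44888238 = (-3 + (-720)**2) - 44888238 = (-3 + 518400) - 44888238 = 518397 - 44888238 = -44369841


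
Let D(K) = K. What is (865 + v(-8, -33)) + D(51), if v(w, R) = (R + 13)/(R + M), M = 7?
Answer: 11918/13 ≈ 916.77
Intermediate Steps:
v(w, R) = (13 + R)/(7 + R) (v(w, R) = (R + 13)/(R + 7) = (13 + R)/(7 + R))
(865 + v(-8, -33)) + D(51) = (865 + (13 - 33)/(7 - 33)) + 51 = (865 - 20/(-26)) + 51 = (865 - 1/26*(-20)) + 51 = (865 + 10/13) + 51 = 11255/13 + 51 = 11918/13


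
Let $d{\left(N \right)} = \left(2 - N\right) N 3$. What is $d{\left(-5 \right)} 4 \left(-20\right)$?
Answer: $8400$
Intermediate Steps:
$d{\left(N \right)} = 3 N \left(2 - N\right)$ ($d{\left(N \right)} = N \left(2 - N\right) 3 = 3 N \left(2 - N\right)$)
$d{\left(-5 \right)} 4 \left(-20\right) = 3 \left(-5\right) \left(2 - -5\right) 4 \left(-20\right) = 3 \left(-5\right) \left(2 + 5\right) 4 \left(-20\right) = 3 \left(-5\right) 7 \cdot 4 \left(-20\right) = \left(-105\right) 4 \left(-20\right) = \left(-420\right) \left(-20\right) = 8400$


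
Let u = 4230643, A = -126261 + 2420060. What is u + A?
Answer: 6524442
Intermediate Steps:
A = 2293799
u + A = 4230643 + 2293799 = 6524442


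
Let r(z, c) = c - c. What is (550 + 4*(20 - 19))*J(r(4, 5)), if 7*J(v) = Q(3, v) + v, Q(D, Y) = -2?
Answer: -1108/7 ≈ -158.29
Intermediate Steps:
r(z, c) = 0
J(v) = -2/7 + v/7 (J(v) = (-2 + v)/7 = -2/7 + v/7)
(550 + 4*(20 - 19))*J(r(4, 5)) = (550 + 4*(20 - 19))*(-2/7 + (⅐)*0) = (550 + 4*1)*(-2/7 + 0) = (550 + 4)*(-2/7) = 554*(-2/7) = -1108/7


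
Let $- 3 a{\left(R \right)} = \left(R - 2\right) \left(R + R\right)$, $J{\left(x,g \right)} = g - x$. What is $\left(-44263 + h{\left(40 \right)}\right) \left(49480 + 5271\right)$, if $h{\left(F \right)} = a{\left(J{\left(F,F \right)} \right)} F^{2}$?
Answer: $-2423443513$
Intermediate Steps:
$a{\left(R \right)} = - \frac{2 R \left(-2 + R\right)}{3}$ ($a{\left(R \right)} = - \frac{\left(R - 2\right) \left(R + R\right)}{3} = - \frac{\left(R - 2\right) 2 R}{3} = - \frac{\left(-2 + R\right) 2 R}{3} = - \frac{2 R \left(-2 + R\right)}{3}$)
$h{\left(F \right)} = 0$ ($h{\left(F \right)} = \frac{2 \left(F - F\right) \left(2 - \left(F - F\right)\right)}{3} F^{2} = \frac{2}{3} \cdot 0 \left(2 - 0\right) F^{2} = \frac{2}{3} \cdot 0 \left(2 + 0\right) F^{2} = \frac{2}{3} \cdot 0 \cdot 2 F^{2} = 0 F^{2} = 0$)
$\left(-44263 + h{\left(40 \right)}\right) \left(49480 + 5271\right) = \left(-44263 + 0\right) \left(49480 + 5271\right) = \left(-44263\right) 54751 = -2423443513$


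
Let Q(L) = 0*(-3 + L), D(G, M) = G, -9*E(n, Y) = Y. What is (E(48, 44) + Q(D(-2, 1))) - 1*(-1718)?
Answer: 15418/9 ≈ 1713.1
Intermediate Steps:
E(n, Y) = -Y/9
Q(L) = 0
(E(48, 44) + Q(D(-2, 1))) - 1*(-1718) = (-1/9*44 + 0) - 1*(-1718) = (-44/9 + 0) + 1718 = -44/9 + 1718 = 15418/9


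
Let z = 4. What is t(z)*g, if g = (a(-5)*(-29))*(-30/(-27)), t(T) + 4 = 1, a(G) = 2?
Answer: 580/3 ≈ 193.33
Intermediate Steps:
t(T) = -3 (t(T) = -4 + 1 = -3)
g = -580/9 (g = (2*(-29))*(-30/(-27)) = -(-1740)*(-1)/27 = -58*10/9 = -580/9 ≈ -64.444)
t(z)*g = -3*(-580/9) = 580/3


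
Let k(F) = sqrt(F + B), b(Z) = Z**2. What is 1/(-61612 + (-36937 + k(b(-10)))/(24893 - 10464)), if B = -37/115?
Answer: -491736451945825/30298125080344279804 - 14429*sqrt(1318245)/90894375241032839412 ≈ -1.6230e-5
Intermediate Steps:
B = -37/115 (B = -37*1/115 = -37/115 ≈ -0.32174)
k(F) = sqrt(-37/115 + F) (k(F) = sqrt(F - 37/115) = sqrt(-37/115 + F))
1/(-61612 + (-36937 + k(b(-10)))/(24893 - 10464)) = 1/(-61612 + (-36937 + sqrt(-4255 + 13225*(-10)**2)/115)/(24893 - 10464)) = 1/(-61612 + (-36937 + sqrt(-4255 + 13225*100)/115)/14429) = 1/(-61612 + (-36937 + sqrt(-4255 + 1322500)/115)*(1/14429)) = 1/(-61612 + (-36937 + sqrt(1318245)/115)*(1/14429)) = 1/(-61612 + (-36937/14429 + sqrt(1318245)/1659335)) = 1/(-889036485/14429 + sqrt(1318245)/1659335)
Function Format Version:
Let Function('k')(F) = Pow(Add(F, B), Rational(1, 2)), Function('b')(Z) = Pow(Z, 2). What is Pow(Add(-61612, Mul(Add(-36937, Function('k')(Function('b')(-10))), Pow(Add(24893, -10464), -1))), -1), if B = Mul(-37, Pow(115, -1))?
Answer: Add(Rational(-491736451945825, 30298125080344279804), Mul(Rational(-14429, 90894375241032839412), Pow(1318245, Rational(1, 2)))) ≈ -1.6230e-5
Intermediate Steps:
B = Rational(-37, 115) (B = Mul(-37, Rational(1, 115)) = Rational(-37, 115) ≈ -0.32174)
Function('k')(F) = Pow(Add(Rational(-37, 115), F), Rational(1, 2)) (Function('k')(F) = Pow(Add(F, Rational(-37, 115)), Rational(1, 2)) = Pow(Add(Rational(-37, 115), F), Rational(1, 2)))
Pow(Add(-61612, Mul(Add(-36937, Function('k')(Function('b')(-10))), Pow(Add(24893, -10464), -1))), -1) = Pow(Add(-61612, Mul(Add(-36937, Mul(Rational(1, 115), Pow(Add(-4255, Mul(13225, Pow(-10, 2))), Rational(1, 2)))), Pow(Add(24893, -10464), -1))), -1) = Pow(Add(-61612, Mul(Add(-36937, Mul(Rational(1, 115), Pow(Add(-4255, Mul(13225, 100)), Rational(1, 2)))), Pow(14429, -1))), -1) = Pow(Add(-61612, Mul(Add(-36937, Mul(Rational(1, 115), Pow(Add(-4255, 1322500), Rational(1, 2)))), Rational(1, 14429))), -1) = Pow(Add(-61612, Mul(Add(-36937, Mul(Rational(1, 115), Pow(1318245, Rational(1, 2)))), Rational(1, 14429))), -1) = Pow(Add(-61612, Add(Rational(-36937, 14429), Mul(Rational(1, 1659335), Pow(1318245, Rational(1, 2))))), -1) = Pow(Add(Rational(-889036485, 14429), Mul(Rational(1, 1659335), Pow(1318245, Rational(1, 2)))), -1)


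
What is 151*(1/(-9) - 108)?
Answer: -146923/9 ≈ -16325.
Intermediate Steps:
151*(1/(-9) - 108) = 151*(-⅑ - 108) = 151*(-973/9) = -146923/9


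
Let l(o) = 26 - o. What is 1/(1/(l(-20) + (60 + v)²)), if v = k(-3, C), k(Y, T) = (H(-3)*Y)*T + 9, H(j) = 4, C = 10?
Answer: 2647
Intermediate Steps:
k(Y, T) = 9 + 4*T*Y (k(Y, T) = (4*Y)*T + 9 = 4*T*Y + 9 = 9 + 4*T*Y)
v = -111 (v = 9 + 4*10*(-3) = 9 - 120 = -111)
1/(1/(l(-20) + (60 + v)²)) = 1/(1/((26 - 1*(-20)) + (60 - 111)²)) = 1/(1/((26 + 20) + (-51)²)) = 1/(1/(46 + 2601)) = 1/(1/2647) = 2647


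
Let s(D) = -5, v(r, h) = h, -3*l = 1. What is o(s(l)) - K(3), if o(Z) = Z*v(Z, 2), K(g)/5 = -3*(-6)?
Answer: -100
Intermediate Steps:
K(g) = 90 (K(g) = 5*(-3*(-6)) = 5*18 = 90)
l = -⅓ (l = -⅓*1 = -⅓ ≈ -0.33333)
o(Z) = 2*Z (o(Z) = Z*2 = 2*Z)
o(s(l)) - K(3) = 2*(-5) - 1*90 = -10 - 90 = -100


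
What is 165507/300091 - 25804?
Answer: -7743382657/300091 ≈ -25803.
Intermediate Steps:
165507/300091 - 25804 = -7743382657/300091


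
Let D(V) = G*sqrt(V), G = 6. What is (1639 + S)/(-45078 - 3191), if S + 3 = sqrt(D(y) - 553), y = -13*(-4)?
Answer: -1636/48269 - I*sqrt(553 - 12*sqrt(13))/48269 ≈ -0.033893 - 0.00046774*I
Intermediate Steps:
y = 52
D(V) = 6*sqrt(V)
S = -3 + sqrt(-553 + 12*sqrt(13)) (S = -3 + sqrt(6*sqrt(52) - 553) = -3 + sqrt(6*(2*sqrt(13)) - 553) = -3 + sqrt(12*sqrt(13) - 553) = -3 + sqrt(-553 + 12*sqrt(13)) ≈ -3.0 + 22.577*I)
(1639 + S)/(-45078 - 3191) = (1639 + (-3 + I*sqrt(553 - 12*sqrt(13))))/(-45078 - 3191) = (1636 + I*sqrt(553 - 12*sqrt(13)))/(-48269) = (1636 + I*sqrt(553 - 12*sqrt(13)))*(-1/48269) = -1636/48269 - I*sqrt(553 - 12*sqrt(13))/48269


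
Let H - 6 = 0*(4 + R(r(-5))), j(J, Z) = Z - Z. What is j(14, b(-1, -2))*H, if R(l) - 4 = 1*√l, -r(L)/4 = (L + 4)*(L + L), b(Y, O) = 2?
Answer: 0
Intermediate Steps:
r(L) = -8*L*(4 + L) (r(L) = -4*(L + 4)*(L + L) = -4*(4 + L)*2*L = -8*L*(4 + L))
j(J, Z) = 0
R(l) = 4 + √l (R(l) = 4 + 1*√l = 4 + √l)
H = 6 (H = 6 + 0*(4 + (4 + √(-8*(-5)*(4 - 5)))) = 6 + 0*(4 + (4 + √(-8*(-5)*(-1)))) = 6 + 0*(4 + (4 + √(-40))) = 6 + 0*(4 + (4 + 2*I*√10)) = 6 + 0*(8 + 2*I*√10) = 6 + 0 = 6)
j(14, b(-1, -2))*H = 0*6 = 0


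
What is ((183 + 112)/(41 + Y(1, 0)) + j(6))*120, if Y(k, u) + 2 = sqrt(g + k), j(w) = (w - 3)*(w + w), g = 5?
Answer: 528360/101 - 2360*sqrt(6)/101 ≈ 5174.1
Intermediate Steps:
j(w) = 2*w*(-3 + w) (j(w) = (-3 + w)*(2*w) = 2*w*(-3 + w))
Y(k, u) = -2 + sqrt(5 + k)
((183 + 112)/(41 + Y(1, 0)) + j(6))*120 = ((183 + 112)/(41 + (-2 + sqrt(5 + 1))) + 2*6*(-3 + 6))*120 = (295/(41 + (-2 + sqrt(6))) + 2*6*3)*120 = (295/(39 + sqrt(6)) + 36)*120 = (36 + 295/(39 + sqrt(6)))*120 = 4320 + 35400/(39 + sqrt(6))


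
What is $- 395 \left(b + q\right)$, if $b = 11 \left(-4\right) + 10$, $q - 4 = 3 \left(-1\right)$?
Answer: $13035$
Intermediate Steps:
$q = 1$ ($q = 4 + 3 \left(-1\right) = 4 - 3 = 1$)
$b = -34$ ($b = -44 + 10 = -34$)
$- 395 \left(b + q\right) = - 395 \left(-34 + 1\right) = \left(-395\right) \left(-33\right) = 13035$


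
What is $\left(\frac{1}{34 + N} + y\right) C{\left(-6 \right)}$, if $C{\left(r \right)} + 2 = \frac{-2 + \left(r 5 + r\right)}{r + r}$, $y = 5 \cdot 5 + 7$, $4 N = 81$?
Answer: $\frac{1158}{31} \approx 37.355$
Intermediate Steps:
$N = \frac{81}{4}$ ($N = \frac{1}{4} \cdot 81 = \frac{81}{4} \approx 20.25$)
$y = 32$ ($y = 25 + 7 = 32$)
$C{\left(r \right)} = -2 + \frac{-2 + 6 r}{2 r}$ ($C{\left(r \right)} = -2 + \frac{-2 + \left(r 5 + r\right)}{r + r} = -2 + \frac{-2 + \left(5 r + r\right)}{2 r} = -2 + \left(-2 + 6 r\right) \frac{1}{2 r} = -2 + \frac{-2 + 6 r}{2 r}$)
$\left(\frac{1}{34 + N} + y\right) C{\left(-6 \right)} = \left(\frac{1}{34 + \frac{81}{4}} + 32\right) \frac{-1 - 6}{-6} = \left(\frac{1}{\frac{217}{4}} + 32\right) \left(\left(- \frac{1}{6}\right) \left(-7\right)\right) = \left(\frac{4}{217} + 32\right) \frac{7}{6} = \frac{6948}{217} \cdot \frac{7}{6} = \frac{1158}{31}$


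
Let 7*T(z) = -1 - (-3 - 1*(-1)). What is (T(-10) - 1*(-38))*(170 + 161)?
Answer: 88377/7 ≈ 12625.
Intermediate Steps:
T(z) = ⅐ (T(z) = (-1 - (-3 - 1*(-1)))/7 = (-1 - (-3 + 1))/7 = (-1 - 1*(-2))/7 = (-1 + 2)/7 = (⅐)*1 = ⅐)
(T(-10) - 1*(-38))*(170 + 161) = (⅐ - 1*(-38))*(170 + 161) = (⅐ + 38)*331 = (267/7)*331 = 88377/7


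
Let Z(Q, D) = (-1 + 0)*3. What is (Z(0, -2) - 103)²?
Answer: 11236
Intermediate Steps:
Z(Q, D) = -3 (Z(Q, D) = -1*3 = -3)
(Z(0, -2) - 103)² = (-3 - 103)² = (-106)² = 11236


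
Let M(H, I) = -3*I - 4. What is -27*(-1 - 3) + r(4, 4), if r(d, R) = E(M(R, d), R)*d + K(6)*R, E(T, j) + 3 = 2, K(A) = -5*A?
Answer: -16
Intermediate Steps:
M(H, I) = -4 - 3*I
E(T, j) = -1 (E(T, j) = -3 + 2 = -1)
r(d, R) = -d - 30*R (r(d, R) = -d + (-5*6)*R = -d - 30*R)
-27*(-1 - 3) + r(4, 4) = -27*(-1 - 3) + (-1*4 - 30*4) = -(-108) + (-4 - 120) = -27*(-4) - 124 = 108 - 124 = -16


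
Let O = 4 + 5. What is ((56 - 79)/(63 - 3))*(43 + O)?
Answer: -299/15 ≈ -19.933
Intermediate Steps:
O = 9
((56 - 79)/(63 - 3))*(43 + O) = ((56 - 79)/(63 - 3))*(43 + 9) = -23/60*52 = -299/15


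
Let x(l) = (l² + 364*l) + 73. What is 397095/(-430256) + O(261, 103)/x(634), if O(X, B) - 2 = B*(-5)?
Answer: -83834807601/90756049360 ≈ -0.92374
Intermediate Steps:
O(X, B) = 2 - 5*B (O(X, B) = 2 + B*(-5) = 2 - 5*B)
x(l) = 73 + l² + 364*l
397095/(-430256) + O(261, 103)/x(634) = 397095/(-430256) + (2 - 5*103)/(73 + 634² + 364*634) = 397095*(-1/430256) + (2 - 515)/(73 + 401956 + 230776) = -397095/430256 - 513/632805 = -397095/430256 - 513*1/632805 = -397095/430256 - 171/210935 = -83834807601/90756049360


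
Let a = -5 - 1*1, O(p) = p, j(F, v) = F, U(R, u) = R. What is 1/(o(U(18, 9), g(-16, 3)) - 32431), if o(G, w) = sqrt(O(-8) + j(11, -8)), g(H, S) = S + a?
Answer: -32431/1051769758 - sqrt(3)/1051769758 ≈ -3.0836e-5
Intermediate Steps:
a = -6 (a = -5 - 1 = -6)
g(H, S) = -6 + S (g(H, S) = S - 6 = -6 + S)
o(G, w) = sqrt(3) (o(G, w) = sqrt(-8 + 11) = sqrt(3))
1/(o(U(18, 9), g(-16, 3)) - 32431) = 1/(sqrt(3) - 32431) = 1/(-32431 + sqrt(3))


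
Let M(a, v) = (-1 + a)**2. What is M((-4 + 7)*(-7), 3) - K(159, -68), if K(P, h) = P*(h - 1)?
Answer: 11455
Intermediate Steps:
K(P, h) = P*(-1 + h)
M((-4 + 7)*(-7), 3) - K(159, -68) = (-1 + (-4 + 7)*(-7))**2 - 159*(-1 - 68) = (-1 + 3*(-7))**2 - 159*(-69) = (-1 - 21)**2 - 1*(-10971) = (-22)**2 + 10971 = 484 + 10971 = 11455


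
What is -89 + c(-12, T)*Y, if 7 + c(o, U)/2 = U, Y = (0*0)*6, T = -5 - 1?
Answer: -89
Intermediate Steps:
T = -6
Y = 0 (Y = 0*6 = 0)
c(o, U) = -14 + 2*U
-89 + c(-12, T)*Y = -89 + (-14 + 2*(-6))*0 = -89 + (-14 - 12)*0 = -89 - 26*0 = -89 + 0 = -89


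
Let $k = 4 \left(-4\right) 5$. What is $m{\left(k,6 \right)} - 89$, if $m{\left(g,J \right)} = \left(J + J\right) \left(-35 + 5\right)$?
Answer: $-449$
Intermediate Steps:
$k = -80$ ($k = \left(-16\right) 5 = -80$)
$m{\left(g,J \right)} = - 60 J$ ($m{\left(g,J \right)} = 2 J \left(-30\right) = - 60 J$)
$m{\left(k,6 \right)} - 89 = \left(-60\right) 6 - 89 = -360 - 89 = -449$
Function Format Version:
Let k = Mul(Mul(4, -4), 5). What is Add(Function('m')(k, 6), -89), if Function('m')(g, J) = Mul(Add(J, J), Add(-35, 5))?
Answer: -449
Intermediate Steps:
k = -80 (k = Mul(-16, 5) = -80)
Function('m')(g, J) = Mul(-60, J) (Function('m')(g, J) = Mul(Mul(2, J), -30) = Mul(-60, J))
Add(Function('m')(k, 6), -89) = Add(Mul(-60, 6), -89) = Add(-360, -89) = -449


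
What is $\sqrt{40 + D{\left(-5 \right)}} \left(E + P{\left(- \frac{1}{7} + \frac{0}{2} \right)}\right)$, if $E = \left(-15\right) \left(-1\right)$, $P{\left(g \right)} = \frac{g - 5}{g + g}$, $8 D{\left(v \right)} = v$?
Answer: $\frac{99 \sqrt{70}}{4} \approx 207.07$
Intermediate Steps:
$D{\left(v \right)} = \frac{v}{8}$
$P{\left(g \right)} = \frac{-5 + g}{2 g}$
$E = 15$
$\sqrt{40 + D{\left(-5 \right)}} \left(E + P{\left(- \frac{1}{7} + \frac{0}{2} \right)}\right) = \sqrt{40 + \frac{1}{8} \left(-5\right)} \left(15 + \frac{-5 + \left(- \frac{1}{7} + \frac{0}{2}\right)}{2 \left(- \frac{1}{7} + \frac{0}{2}\right)}\right) = \sqrt{40 - \frac{5}{8}} \left(15 + \frac{-5 + \left(\left(-1\right) \frac{1}{7} + 0 \cdot \frac{1}{2}\right)}{2 \left(\left(-1\right) \frac{1}{7} + 0 \cdot \frac{1}{2}\right)}\right) = \sqrt{\frac{315}{8}} \left(15 + \frac{-5 + \left(- \frac{1}{7} + 0\right)}{2 \left(- \frac{1}{7} + 0\right)}\right) = \frac{3 \sqrt{70}}{4} \left(15 + \frac{-5 - \frac{1}{7}}{2 \left(- \frac{1}{7}\right)}\right) = \frac{3 \sqrt{70}}{4} \left(15 + \frac{1}{2} \left(-7\right) \left(- \frac{36}{7}\right)\right) = \frac{3 \sqrt{70}}{4} \left(15 + 18\right) = \frac{3 \sqrt{70}}{4} \cdot 33 = \frac{99 \sqrt{70}}{4}$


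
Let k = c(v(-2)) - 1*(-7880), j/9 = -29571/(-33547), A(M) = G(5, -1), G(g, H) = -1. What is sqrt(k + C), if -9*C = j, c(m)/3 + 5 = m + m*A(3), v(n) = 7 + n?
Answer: 4*sqrt(553143030653)/33547 ≈ 88.680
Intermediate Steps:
A(M) = -1
j = 266139/33547 (j = 9*(-29571/(-33547)) = 9*(-29571*(-1/33547)) = 9*(29571/33547) = 266139/33547 ≈ 7.9333)
c(m) = -15 (c(m) = -15 + 3*(m + m*(-1)) = -15 + 3*(m - m) = -15 + 3*0 = -15 + 0 = -15)
k = 7865 (k = -15 - 1*(-7880) = -15 + 7880 = 7865)
C = -29571/33547 (C = -1/9*266139/33547 = -29571/33547 ≈ -0.88148)
sqrt(k + C) = sqrt(7865 - 29571/33547) = sqrt(263817584/33547) = 4*sqrt(553143030653)/33547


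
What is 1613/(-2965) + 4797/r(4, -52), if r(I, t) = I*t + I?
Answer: -4850719/201620 ≈ -24.059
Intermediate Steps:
r(I, t) = I + I*t
1613/(-2965) + 4797/r(4, -52) = 1613/(-2965) + 4797/((4*(1 - 52))) = 1613*(-1/2965) + 4797/((4*(-51))) = -1613/2965 + 4797/(-204) = -1613/2965 + 4797*(-1/204) = -1613/2965 - 1599/68 = -4850719/201620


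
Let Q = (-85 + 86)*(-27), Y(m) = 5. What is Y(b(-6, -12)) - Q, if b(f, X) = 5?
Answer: 32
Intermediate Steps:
Q = -27 (Q = 1*(-27) = -27)
Y(b(-6, -12)) - Q = 5 - 1*(-27) = 5 + 27 = 32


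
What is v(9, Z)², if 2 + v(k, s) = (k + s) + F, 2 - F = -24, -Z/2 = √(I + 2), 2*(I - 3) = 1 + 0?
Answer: (33 - √22)² ≈ 801.43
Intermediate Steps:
I = 7/2 (I = 3 + (1 + 0)/2 = 3 + (½)*1 = 3 + ½ = 7/2 ≈ 3.5000)
Z = -√22 (Z = -2*√(7/2 + 2) = -√22 ≈ -4.6904)
F = 26 (F = 2 - 1*(-24) = 2 + 24 = 26)
v(k, s) = 24 + k + s (v(k, s) = -2 + ((k + s) + 26) = -2 + (26 + k + s) = 24 + k + s)
v(9, Z)² = (24 + 9 - √22)² = (33 - √22)²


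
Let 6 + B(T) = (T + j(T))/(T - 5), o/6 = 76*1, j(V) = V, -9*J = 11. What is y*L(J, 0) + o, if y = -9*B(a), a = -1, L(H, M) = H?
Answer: 1181/3 ≈ 393.67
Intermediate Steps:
J = -11/9 (J = -⅑*11 = -11/9 ≈ -1.2222)
o = 456 (o = 6*(76*1) = 6*76 = 456)
B(T) = -6 + 2*T/(-5 + T) (B(T) = -6 + (T + T)/(T - 5) = -6 + (2*T)/(-5 + T) = -6 + 2*T/(-5 + T))
y = 51 (y = -18*(15 - 2*(-1))/(-5 - 1) = -18*(15 + 2)/(-6) = -18*(-1)*17/6 = -9*(-17/3) = 51)
y*L(J, 0) + o = 51*(-11/9) + 456 = -187/3 + 456 = 1181/3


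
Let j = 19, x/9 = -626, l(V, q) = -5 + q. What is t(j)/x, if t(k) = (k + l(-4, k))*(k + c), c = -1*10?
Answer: -33/626 ≈ -0.052716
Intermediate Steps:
x = -5634 (x = 9*(-626) = -5634)
c = -10
t(k) = (-10 + k)*(-5 + 2*k) (t(k) = (k + (-5 + k))*(k - 10) = (-5 + 2*k)*(-10 + k) = (-10 + k)*(-5 + 2*k))
t(j)/x = (50 - 25*19 + 2*19**2)/(-5634) = (50 - 475 + 2*361)*(-1/5634) = (50 - 475 + 722)*(-1/5634) = 297*(-1/5634) = -33/626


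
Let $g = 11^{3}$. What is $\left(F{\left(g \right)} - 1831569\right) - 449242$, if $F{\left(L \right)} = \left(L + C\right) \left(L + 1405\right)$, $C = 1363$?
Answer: $5089973$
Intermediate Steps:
$g = 1331$
$F{\left(L \right)} = \left(1363 + L\right) \left(1405 + L\right)$ ($F{\left(L \right)} = \left(L + 1363\right) \left(L + 1405\right) = \left(1363 + L\right) \left(1405 + L\right)$)
$\left(F{\left(g \right)} - 1831569\right) - 449242 = \left(\left(1915015 + 1331^{2} + 2768 \cdot 1331\right) - 1831569\right) - 449242 = \left(\left(1915015 + 1771561 + 3684208\right) - 1831569\right) - 449242 = \left(7370784 - 1831569\right) - 449242 = 5539215 - 449242 = 5089973$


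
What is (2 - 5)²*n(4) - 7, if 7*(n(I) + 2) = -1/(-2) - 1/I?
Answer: -691/28 ≈ -24.679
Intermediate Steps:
n(I) = -27/14 - 1/(7*I) (n(I) = -2 + (-1/(-2) - 1/I)/7 = -2 + (-1*(-½) - 1/I)/7 = -2 + (½ - 1/I)/7 = -2 + (1/14 - 1/(7*I)) = -27/14 - 1/(7*I))
(2 - 5)²*n(4) - 7 = (2 - 5)²*((1/14)*(-2 - 27*4)/4) - 7 = (-3)²*((1/14)*(¼)*(-2 - 108)) - 7 = 9*((1/14)*(¼)*(-110)) - 7 = 9*(-55/28) - 7 = -495/28 - 7 = -691/28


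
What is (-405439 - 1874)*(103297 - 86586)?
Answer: -6806607543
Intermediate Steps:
(-405439 - 1874)*(103297 - 86586) = -407313*16711 = -6806607543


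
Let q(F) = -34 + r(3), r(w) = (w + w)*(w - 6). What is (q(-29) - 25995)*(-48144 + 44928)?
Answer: 83767152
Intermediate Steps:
r(w) = 2*w*(-6 + w) (r(w) = (2*w)*(-6 + w) = 2*w*(-6 + w))
q(F) = -52 (q(F) = -34 + 2*3*(-6 + 3) = -34 + 2*3*(-3) = -34 - 18 = -52)
(q(-29) - 25995)*(-48144 + 44928) = (-52 - 25995)*(-48144 + 44928) = -26047*(-3216) = 83767152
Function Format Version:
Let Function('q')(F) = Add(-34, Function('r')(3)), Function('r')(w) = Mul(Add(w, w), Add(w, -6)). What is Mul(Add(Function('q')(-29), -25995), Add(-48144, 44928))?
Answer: 83767152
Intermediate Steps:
Function('r')(w) = Mul(2, w, Add(-6, w)) (Function('r')(w) = Mul(Mul(2, w), Add(-6, w)) = Mul(2, w, Add(-6, w)))
Function('q')(F) = -52 (Function('q')(F) = Add(-34, Mul(2, 3, Add(-6, 3))) = Add(-34, Mul(2, 3, -3)) = Add(-34, -18) = -52)
Mul(Add(Function('q')(-29), -25995), Add(-48144, 44928)) = Mul(Add(-52, -25995), Add(-48144, 44928)) = Mul(-26047, -3216) = 83767152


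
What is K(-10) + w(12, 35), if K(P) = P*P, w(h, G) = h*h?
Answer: 244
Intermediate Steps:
w(h, G) = h²
K(P) = P²
K(-10) + w(12, 35) = (-10)² + 12² = 100 + 144 = 244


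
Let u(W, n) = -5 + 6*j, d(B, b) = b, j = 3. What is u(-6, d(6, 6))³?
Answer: 2197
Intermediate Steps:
u(W, n) = 13 (u(W, n) = -5 + 6*3 = -5 + 18 = 13)
u(-6, d(6, 6))³ = 13³ = 2197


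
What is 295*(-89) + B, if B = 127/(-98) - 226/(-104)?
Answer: -66895505/2548 ≈ -26254.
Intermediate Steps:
B = 2235/2548 (B = 127*(-1/98) - 226*(-1/104) = -127/98 + 113/52 = 2235/2548 ≈ 0.87716)
295*(-89) + B = 295*(-89) + 2235/2548 = -26255 + 2235/2548 = -66895505/2548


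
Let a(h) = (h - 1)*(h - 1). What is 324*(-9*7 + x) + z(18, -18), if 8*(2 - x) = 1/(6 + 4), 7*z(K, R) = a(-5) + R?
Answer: -2767167/140 ≈ -19765.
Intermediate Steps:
a(h) = (-1 + h)² (a(h) = (-1 + h)*(-1 + h) = (-1 + h)²)
z(K, R) = 36/7 + R/7 (z(K, R) = ((-1 - 5)² + R)/7 = ((-6)² + R)/7 = (36 + R)/7 = 36/7 + R/7)
x = 159/80 (x = 2 - 1/(8*(6 + 4)) = 2 - ⅛/10 = 2 - ⅛*⅒ = 2 - 1/80 = 159/80 ≈ 1.9875)
324*(-9*7 + x) + z(18, -18) = 324*(-9*7 + 159/80) + (36/7 + (⅐)*(-18)) = 324*(-63 + 159/80) + (36/7 - 18/7) = 324*(-4881/80) + 18/7 = -395361/20 + 18/7 = -2767167/140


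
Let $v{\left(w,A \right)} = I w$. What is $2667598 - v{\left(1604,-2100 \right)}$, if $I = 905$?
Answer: $1215978$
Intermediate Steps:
$v{\left(w,A \right)} = 905 w$
$2667598 - v{\left(1604,-2100 \right)} = 2667598 - 905 \cdot 1604 = 2667598 - 1451620 = 1215978$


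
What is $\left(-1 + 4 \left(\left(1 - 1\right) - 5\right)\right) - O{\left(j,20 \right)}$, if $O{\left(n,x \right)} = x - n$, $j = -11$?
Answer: $-52$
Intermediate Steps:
$\left(-1 + 4 \left(\left(1 - 1\right) - 5\right)\right) - O{\left(j,20 \right)} = \left(-1 + 4 \left(\left(1 - 1\right) - 5\right)\right) - \left(20 - -11\right) = \left(-1 + 4 \left(0 - 5\right)\right) - \left(20 + 11\right) = \left(-1 + 4 \left(-5\right)\right) - 31 = \left(-1 - 20\right) - 31 = -21 - 31 = -52$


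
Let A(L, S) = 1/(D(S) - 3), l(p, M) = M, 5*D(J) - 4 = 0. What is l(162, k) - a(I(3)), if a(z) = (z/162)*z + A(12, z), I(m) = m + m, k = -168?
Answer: -16609/99 ≈ -167.77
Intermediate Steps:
D(J) = ⅘ (D(J) = ⅘ + (⅕)*0 = ⅘ + 0 = ⅘)
A(L, S) = -5/11 (A(L, S) = 1/(⅘ - 3) = 1/(-11/5) = -5/11)
I(m) = 2*m
a(z) = -5/11 + z²/162 (a(z) = (z/162)*z - 5/11 = z²/162 - 5/11 = -5/11 + z²/162)
l(162, k) - a(I(3)) = -168 - (-5/11 + (2*3)²/162) = -168 - (-5/11 + (1/162)*6²) = -168 - (-5/11 + (1/162)*36) = -168 - (-5/11 + 2/9) = -168 - 1*(-23/99) = -168 + 23/99 = -16609/99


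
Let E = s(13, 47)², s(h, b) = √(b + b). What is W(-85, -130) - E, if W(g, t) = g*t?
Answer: 10956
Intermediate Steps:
s(h, b) = √2*√b (s(h, b) = √(2*b) = √2*√b)
E = 94 (E = (√2*√47)² = (√94)² = 94)
W(-85, -130) - E = -85*(-130) - 1*94 = 11050 - 94 = 10956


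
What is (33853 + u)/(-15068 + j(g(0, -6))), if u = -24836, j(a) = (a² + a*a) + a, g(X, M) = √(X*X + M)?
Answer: -9017*I/(√6 + 15080*I) ≈ -0.59794 - 9.7126e-5*I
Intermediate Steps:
g(X, M) = √(M + X²) (g(X, M) = √(X² + M) = √(M + X²))
j(a) = a + 2*a² (j(a) = (a² + a²) + a = 2*a² + a = a + 2*a²)
(33853 + u)/(-15068 + j(g(0, -6))) = (33853 - 24836)/(-15068 + √(-6 + 0²)*(1 + 2*√(-6 + 0²))) = 9017/(-15068 + √(-6 + 0)*(1 + 2*√(-6 + 0))) = 9017/(-15068 + √(-6)*(1 + 2*√(-6))) = 9017/(-15068 + (I*√6)*(1 + 2*(I*√6))) = 9017/(-15068 + (I*√6)*(1 + 2*I*√6)) = 9017/(-15068 + I*√6*(1 + 2*I*√6))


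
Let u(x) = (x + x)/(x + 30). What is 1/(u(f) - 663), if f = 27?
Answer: -19/12579 ≈ -0.0015105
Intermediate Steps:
u(x) = 2*x/(30 + x) (u(x) = (2*x)/(30 + x) = 2*x/(30 + x))
1/(u(f) - 663) = 1/(2*27/(30 + 27) - 663) = 1/(2*27/57 - 663) = 1/(2*27*(1/57) - 663) = 1/(18/19 - 663) = 1/(-12579/19) = -19/12579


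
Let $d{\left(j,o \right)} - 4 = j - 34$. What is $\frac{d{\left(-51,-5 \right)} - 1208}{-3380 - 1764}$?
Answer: $\frac{1289}{5144} \approx 0.25058$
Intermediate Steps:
$d{\left(j,o \right)} = -30 + j$ ($d{\left(j,o \right)} = 4 + \left(j - 34\right) = 4 + \left(-34 + j\right) = -30 + j$)
$\frac{d{\left(-51,-5 \right)} - 1208}{-3380 - 1764} = \frac{\left(-30 - 51\right) - 1208}{-3380 - 1764} = \frac{-81 - 1208}{-5144} = \left(-1289\right) \left(- \frac{1}{5144}\right) = \frac{1289}{5144}$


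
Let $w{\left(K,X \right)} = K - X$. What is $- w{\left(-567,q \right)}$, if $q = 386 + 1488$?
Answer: $2441$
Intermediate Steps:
$q = 1874$
$- w{\left(-567,q \right)} = - (-567 - 1874) = \left(-1\right) \left(-2441\right) = 2441$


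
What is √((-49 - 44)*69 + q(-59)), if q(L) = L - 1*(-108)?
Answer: 4*I*√398 ≈ 79.8*I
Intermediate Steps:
q(L) = 108 + L (q(L) = L + 108 = 108 + L)
√((-49 - 44)*69 + q(-59)) = √((-49 - 44)*69 + (108 - 59)) = √(-93*69 + 49) = √(-6417 + 49) = √(-6368) = 4*I*√398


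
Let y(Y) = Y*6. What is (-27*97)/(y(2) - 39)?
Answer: 97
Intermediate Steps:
y(Y) = 6*Y
(-27*97)/(y(2) - 39) = (-27*97)/(6*2 - 39) = -2619/(12 - 39) = -2619/(-27) = -2619*(-1/27) = 97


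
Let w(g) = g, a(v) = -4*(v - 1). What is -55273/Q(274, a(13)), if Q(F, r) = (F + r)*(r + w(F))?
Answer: -55273/51076 ≈ -1.0822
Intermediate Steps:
a(v) = 4 - 4*v (a(v) = -4*(-1 + v) = 4 - 4*v)
Q(F, r) = (F + r)² (Q(F, r) = (F + r)*(r + F) = (F + r)*(F + r) = (F + r)²)
-55273/Q(274, a(13)) = -55273/(274² + (4 - 4*13)² + 2*274*(4 - 4*13)) = -55273/(75076 + (4 - 52)² + 2*274*(4 - 52)) = -55273/(75076 + (-48)² + 2*274*(-48)) = -55273/(75076 + 2304 - 26304) = -55273/51076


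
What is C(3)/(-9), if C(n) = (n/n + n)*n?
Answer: -4/3 ≈ -1.3333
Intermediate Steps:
C(n) = n*(1 + n) (C(n) = (1 + n)*n = n*(1 + n))
C(3)/(-9) = (3*(1 + 3))/(-9) = (3*4)*(-⅑) = 12*(-⅑) = -4/3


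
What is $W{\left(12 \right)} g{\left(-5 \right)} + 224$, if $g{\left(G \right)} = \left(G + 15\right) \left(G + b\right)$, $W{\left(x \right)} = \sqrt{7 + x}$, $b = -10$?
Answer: $224 - 150 \sqrt{19} \approx -429.83$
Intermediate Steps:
$g{\left(G \right)} = \left(-10 + G\right) \left(15 + G\right)$ ($g{\left(G \right)} = \left(G + 15\right) \left(G - 10\right) = \left(15 + G\right) \left(-10 + G\right) = \left(-10 + G\right) \left(15 + G\right)$)
$W{\left(12 \right)} g{\left(-5 \right)} + 224 = \sqrt{7 + 12} \left(-150 + \left(-5\right)^{2} + 5 \left(-5\right)\right) + 224 = \sqrt{19} \left(-150 + 25 - 25\right) + 224 = \sqrt{19} \left(-150\right) + 224 = - 150 \sqrt{19} + 224 = 224 - 150 \sqrt{19}$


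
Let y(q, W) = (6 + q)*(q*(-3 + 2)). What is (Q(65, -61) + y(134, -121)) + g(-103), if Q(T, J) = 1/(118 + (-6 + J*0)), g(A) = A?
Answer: -2112655/112 ≈ -18863.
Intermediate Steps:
y(q, W) = -q*(6 + q) (y(q, W) = (6 + q)*(q*(-1)) = (6 + q)*(-q) = -q*(6 + q))
Q(T, J) = 1/112 (Q(T, J) = 1/(118 + (-6 + 0)) = 1/(118 - 6) = 1/112)
(Q(65, -61) + y(134, -121)) + g(-103) = (1/112 - 1*134*(6 + 134)) - 103 = (1/112 - 1*134*140) - 103 = (1/112 - 18760) - 103 = -2101119/112 - 103 = -2112655/112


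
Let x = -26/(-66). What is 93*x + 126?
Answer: 1789/11 ≈ 162.64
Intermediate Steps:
x = 13/33 (x = -26*(-1/66) = 13/33 ≈ 0.39394)
93*x + 126 = 93*(13/33) + 126 = 403/11 + 126 = 1789/11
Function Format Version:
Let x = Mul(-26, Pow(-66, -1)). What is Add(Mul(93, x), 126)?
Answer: Rational(1789, 11) ≈ 162.64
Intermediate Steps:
x = Rational(13, 33) (x = Mul(-26, Rational(-1, 66)) = Rational(13, 33) ≈ 0.39394)
Add(Mul(93, x), 126) = Add(Mul(93, Rational(13, 33)), 126) = Add(Rational(403, 11), 126) = Rational(1789, 11)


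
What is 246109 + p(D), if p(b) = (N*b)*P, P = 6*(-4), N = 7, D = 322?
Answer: 192013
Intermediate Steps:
P = -24
p(b) = -168*b (p(b) = (7*b)*(-24) = -168*b)
246109 + p(D) = 246109 - 168*322 = 246109 - 54096 = 192013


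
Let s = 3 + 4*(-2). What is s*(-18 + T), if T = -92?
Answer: 550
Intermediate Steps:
s = -5 (s = 3 - 8 = -5)
s*(-18 + T) = -5*(-18 - 92) = -5*(-110) = 550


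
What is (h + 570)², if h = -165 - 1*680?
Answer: 75625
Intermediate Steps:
h = -845 (h = -165 - 680 = -845)
(h + 570)² = (-845 + 570)² = (-275)² = 75625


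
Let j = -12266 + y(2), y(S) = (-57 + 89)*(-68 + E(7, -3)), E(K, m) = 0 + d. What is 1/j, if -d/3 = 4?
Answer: -1/14826 ≈ -6.7449e-5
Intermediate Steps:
d = -12 (d = -3*4 = -12)
E(K, m) = -12 (E(K, m) = 0 - 12 = -12)
y(S) = -2560 (y(S) = (-57 + 89)*(-68 - 12) = 32*(-80) = -2560)
j = -14826 (j = -12266 - 2560 = -14826)
1/j = 1/(-14826) = -1/14826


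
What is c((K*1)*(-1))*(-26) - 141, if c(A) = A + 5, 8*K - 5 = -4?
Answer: -1071/4 ≈ -267.75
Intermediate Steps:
K = ⅛ (K = 5/8 + (⅛)*(-4) = 5/8 - ½ = ⅛ ≈ 0.12500)
c(A) = 5 + A
c((K*1)*(-1))*(-26) - 141 = (5 + ((⅛)*1)*(-1))*(-26) - 141 = (5 + (⅛)*(-1))*(-26) - 141 = (5 - ⅛)*(-26) - 141 = (39/8)*(-26) - 141 = -507/4 - 141 = -1071/4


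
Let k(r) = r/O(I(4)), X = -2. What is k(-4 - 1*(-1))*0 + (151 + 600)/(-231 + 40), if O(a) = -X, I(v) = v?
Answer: -751/191 ≈ -3.9319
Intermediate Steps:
O(a) = 2 (O(a) = -1*(-2) = 2)
k(r) = r/2
k(-4 - 1*(-1))*0 + (151 + 600)/(-231 + 40) = ((-4 - 1*(-1))/2)*0 + (151 + 600)/(-231 + 40) = ((-4 + 1)/2)*0 + 751/(-191) = ((½)*(-3))*0 + 751*(-1/191) = -3/2*0 - 751/191 = 0 - 751/191 = -751/191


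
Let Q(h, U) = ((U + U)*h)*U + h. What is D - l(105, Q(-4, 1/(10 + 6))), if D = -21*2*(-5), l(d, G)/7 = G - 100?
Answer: 30023/32 ≈ 938.22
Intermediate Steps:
Q(h, U) = h + 2*h*U² (Q(h, U) = ((2*U)*h)*U + h = (2*U*h)*U + h = 2*h*U² + h = h + 2*h*U²)
l(d, G) = -700 + 7*G (l(d, G) = 7*(G - 100) = 7*(-100 + G) = -700 + 7*G)
D = 210 (D = -42*(-5) = 210)
D - l(105, Q(-4, 1/(10 + 6))) = 210 - (-700 + 7*(-4*(1 + 2*(1/(10 + 6))²))) = 210 - (-700 + 7*(-4*(1 + 2*(1/16)²))) = 210 - (-700 + 7*(-4*(1 + 2*(1/256)))) = 210 - (-700 + 7*(-4*(1 + 1/128))) = 210 - (-700 + 7*(-4*129/128)) = 210 - (-700 + 7*(-129/32)) = 210 - (-700 - 903/32) = 210 - 1*(-23303/32) = 210 + 23303/32 = 30023/32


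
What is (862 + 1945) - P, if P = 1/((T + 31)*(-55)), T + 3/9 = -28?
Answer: 1235083/440 ≈ 2807.0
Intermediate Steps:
T = -85/3 (T = -⅓ - 28 = -85/3 ≈ -28.333)
P = -3/440 (P = 1/((-85/3 + 31)*(-55)) = 1/((8/3)*(-55)) = 1/(-440/3) = -3/440 ≈ -0.0068182)
(862 + 1945) - P = (862 + 1945) - 1*(-3/440) = 2807 + 3/440 = 1235083/440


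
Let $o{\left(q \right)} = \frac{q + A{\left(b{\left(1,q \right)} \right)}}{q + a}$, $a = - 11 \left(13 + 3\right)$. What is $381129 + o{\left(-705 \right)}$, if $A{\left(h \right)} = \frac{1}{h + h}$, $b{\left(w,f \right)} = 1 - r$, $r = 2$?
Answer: $\frac{671550709}{1762} \approx 3.8113 \cdot 10^{5}$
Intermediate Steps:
$b{\left(w,f \right)} = -1$ ($b{\left(w,f \right)} = 1 - 2 = -1$)
$A{\left(h \right)} = \frac{1}{2 h}$
$a = -176$ ($a = \left(-11\right) 16 = -176$)
$o{\left(q \right)} = \frac{- \frac{1}{2} + q}{-176 + q}$ ($o{\left(q \right)} = \frac{q + \frac{1}{2 \left(-1\right)}}{q - 176} = \frac{q + \frac{1}{2} \left(-1\right)}{-176 + q} = \frac{q - \frac{1}{2}}{-176 + q} = \frac{- \frac{1}{2} + q}{-176 + q}$)
$381129 + o{\left(-705 \right)} = 381129 + \frac{- \frac{1}{2} - 705}{-176 - 705} = 381129 + \frac{1}{-881} \left(- \frac{1411}{2}\right) = 381129 - - \frac{1411}{1762} = 381129 + \frac{1411}{1762} = \frac{671550709}{1762}$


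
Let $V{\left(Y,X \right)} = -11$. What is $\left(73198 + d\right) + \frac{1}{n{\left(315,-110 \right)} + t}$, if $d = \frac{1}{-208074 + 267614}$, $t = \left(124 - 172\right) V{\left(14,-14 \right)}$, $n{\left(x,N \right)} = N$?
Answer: $\frac{910865694259}{12443860} \approx 73198.0$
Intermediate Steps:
$t = 528$ ($t = \left(124 - 172\right) \left(-11\right) = \left(-48\right) \left(-11\right) = 528$)
$d = \frac{1}{59540} \approx 1.6795 \cdot 10^{-5}$
$\left(73198 + d\right) + \frac{1}{n{\left(315,-110 \right)} + t} = \left(73198 + \frac{1}{59540}\right) + \frac{1}{-110 + 528} = \frac{4358208921}{59540} + \frac{1}{418} = \frac{910865694259}{12443860}$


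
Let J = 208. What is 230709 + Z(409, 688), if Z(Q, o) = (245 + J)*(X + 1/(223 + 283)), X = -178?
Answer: 75938403/506 ≈ 1.5008e+5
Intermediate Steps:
Z(Q, o) = -40800351/506 (Z(Q, o) = (245 + 208)*(-178 + 1/(223 + 283)) = 453*(-178 + 1/506) = 453*(-90067/506) = -40800351/506)
230709 + Z(409, 688) = 230709 - 40800351/506 = 75938403/506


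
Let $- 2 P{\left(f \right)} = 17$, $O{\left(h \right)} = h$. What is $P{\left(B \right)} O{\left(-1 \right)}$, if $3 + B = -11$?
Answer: $\frac{17}{2} \approx 8.5$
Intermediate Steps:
$B = -14$ ($B = -3 - 11 = -14$)
$P{\left(f \right)} = - \frac{17}{2}$ ($P{\left(f \right)} = \left(- \frac{1}{2}\right) 17 = - \frac{17}{2}$)
$P{\left(B \right)} O{\left(-1 \right)} = \left(- \frac{17}{2}\right) \left(-1\right) = \frac{17}{2}$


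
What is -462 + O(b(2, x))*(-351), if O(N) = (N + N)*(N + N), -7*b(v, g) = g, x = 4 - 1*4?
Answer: -462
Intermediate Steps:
x = 0 (x = 4 - 4 = 0)
b(v, g) = -g/7
O(N) = 4*N**2 (O(N) = (2*N)*(2*N) = 4*N**2)
-462 + O(b(2, x))*(-351) = -462 + (4*(-1/7*0)**2)*(-351) = -462 + (4*0**2)*(-351) = -462 + (4*0)*(-351) = -462 + 0*(-351) = -462 + 0 = -462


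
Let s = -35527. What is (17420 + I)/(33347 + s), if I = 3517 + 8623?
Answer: -1478/109 ≈ -13.560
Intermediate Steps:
I = 12140
(17420 + I)/(33347 + s) = (17420 + 12140)/(33347 - 35527) = 29560/(-2180) = 29560*(-1/2180) = -1478/109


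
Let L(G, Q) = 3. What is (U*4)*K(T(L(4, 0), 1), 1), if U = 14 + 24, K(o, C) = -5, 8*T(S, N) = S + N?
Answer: -760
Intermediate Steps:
T(S, N) = N/8 + S/8 (T(S, N) = (S + N)/8 = (N + S)/8 = N/8 + S/8)
U = 38
(U*4)*K(T(L(4, 0), 1), 1) = (38*4)*(-5) = 152*(-5) = -760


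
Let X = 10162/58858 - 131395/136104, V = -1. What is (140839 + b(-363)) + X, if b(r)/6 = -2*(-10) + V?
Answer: 564570621560017/4005404616 ≈ 1.4095e+5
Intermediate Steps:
b(r) = 114 (b(r) = 6*(-2*(-10) - 1) = 6*(20 - 1) = 6*19 = 114)
X = -3175279031/4005404616 (X = 10162*(1/58858) - 131395*1/136104 = 5081/29429 - 131395/136104 = -3175279031/4005404616 ≈ -0.79275)
(140839 + b(-363)) + X = (140839 + 114) - 3175279031/4005404616 = 140953 - 3175279031/4005404616 = 564570621560017/4005404616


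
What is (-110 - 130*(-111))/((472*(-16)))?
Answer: -895/472 ≈ -1.8962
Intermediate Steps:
(-110 - 130*(-111))/((472*(-16))) = (-110 + 14430)/(-7552) = 14320*(-1/7552) = -895/472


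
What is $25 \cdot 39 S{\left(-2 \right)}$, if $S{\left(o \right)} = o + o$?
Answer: $-3900$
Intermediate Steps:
$S{\left(o \right)} = 2 o$
$25 \cdot 39 S{\left(-2 \right)} = 25 \cdot 39 \cdot 2 \left(-2\right) = 975 \left(-4\right) = -3900$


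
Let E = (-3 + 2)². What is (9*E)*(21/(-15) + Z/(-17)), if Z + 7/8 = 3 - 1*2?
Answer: -8613/680 ≈ -12.666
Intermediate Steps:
Z = ⅛ (Z = -7/8 + (3 - 1*2) = -7/8 + (3 - 2) = -7/8 + 1 = ⅛ ≈ 0.12500)
E = 1 (E = (-1)² = 1)
(9*E)*(21/(-15) + Z/(-17)) = (9*1)*(21/(-15) + (⅛)/(-17)) = 9*(21*(-1/15) + (⅛)*(-1/17)) = 9*(-7/5 - 1/136) = 9*(-957/680) = -8613/680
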